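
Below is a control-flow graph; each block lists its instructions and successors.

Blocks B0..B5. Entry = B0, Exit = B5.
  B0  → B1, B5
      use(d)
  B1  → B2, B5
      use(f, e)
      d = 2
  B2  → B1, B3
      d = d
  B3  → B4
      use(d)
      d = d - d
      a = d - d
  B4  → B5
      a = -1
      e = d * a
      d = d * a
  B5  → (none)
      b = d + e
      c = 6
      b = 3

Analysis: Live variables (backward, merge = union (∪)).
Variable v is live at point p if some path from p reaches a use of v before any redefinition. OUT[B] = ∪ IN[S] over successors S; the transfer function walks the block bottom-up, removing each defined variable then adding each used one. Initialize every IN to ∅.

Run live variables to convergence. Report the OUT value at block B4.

Fixpoint table:
  B0:   IN={d, e, f}   OUT={d, e, f}
  B1:   IN={e, f}   OUT={d, e, f}
  B2:   IN={d, e, f}   OUT={d, e, f}
  B3:   IN={d}   OUT={d}
  B4:   IN={d}   OUT={d, e}
  B5:   IN={d, e}   OUT={}

Merge at B4: OUT[B4] = IN[B5] = {d, e}

Answer: {d, e}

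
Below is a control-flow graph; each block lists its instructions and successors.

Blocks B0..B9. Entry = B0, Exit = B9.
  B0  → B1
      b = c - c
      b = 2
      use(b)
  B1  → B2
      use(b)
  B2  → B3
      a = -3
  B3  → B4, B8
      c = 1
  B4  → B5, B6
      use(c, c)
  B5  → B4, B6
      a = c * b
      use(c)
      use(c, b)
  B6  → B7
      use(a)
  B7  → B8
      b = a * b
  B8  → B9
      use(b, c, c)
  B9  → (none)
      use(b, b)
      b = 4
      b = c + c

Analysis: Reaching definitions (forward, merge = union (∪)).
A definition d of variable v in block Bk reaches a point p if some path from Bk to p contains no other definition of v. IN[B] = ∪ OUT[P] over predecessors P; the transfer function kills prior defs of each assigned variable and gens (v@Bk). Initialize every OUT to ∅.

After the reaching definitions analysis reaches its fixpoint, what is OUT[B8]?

Fixpoint table:
  B0: | IN={} | OUT={b@B0}
  B1: | IN={b@B0} | OUT={b@B0}
  B2: | IN={b@B0} | OUT={a@B2, b@B0}
  B3: | IN={a@B2, b@B0} | OUT={a@B2, b@B0, c@B3}
  B4: | IN={a@B2, a@B5, b@B0, c@B3} | OUT={a@B2, a@B5, b@B0, c@B3}
  B5: | IN={a@B2, a@B5, b@B0, c@B3} | OUT={a@B5, b@B0, c@B3}
  B6: | IN={a@B2, a@B5, b@B0, c@B3} | OUT={a@B2, a@B5, b@B0, c@B3}
  B7: | IN={a@B2, a@B5, b@B0, c@B3} | OUT={a@B2, a@B5, b@B7, c@B3}
  B8: | IN={a@B2, a@B5, b@B0, b@B7, c@B3} | OUT={a@B2, a@B5, b@B0, b@B7, c@B3}
  B9: | IN={a@B2, a@B5, b@B0, b@B7, c@B3} | OUT={a@B2, a@B5, b@B9, c@B3}

Merge at B8: IN[B8] = OUT[B3] ⊔ OUT[B7] = {a@B2, a@B5, b@B0, b@B7, c@B3}
Applying B8's transfer function to that IN value gives OUT[B8] (row B8 above).

Answer: {a@B2, a@B5, b@B0, b@B7, c@B3}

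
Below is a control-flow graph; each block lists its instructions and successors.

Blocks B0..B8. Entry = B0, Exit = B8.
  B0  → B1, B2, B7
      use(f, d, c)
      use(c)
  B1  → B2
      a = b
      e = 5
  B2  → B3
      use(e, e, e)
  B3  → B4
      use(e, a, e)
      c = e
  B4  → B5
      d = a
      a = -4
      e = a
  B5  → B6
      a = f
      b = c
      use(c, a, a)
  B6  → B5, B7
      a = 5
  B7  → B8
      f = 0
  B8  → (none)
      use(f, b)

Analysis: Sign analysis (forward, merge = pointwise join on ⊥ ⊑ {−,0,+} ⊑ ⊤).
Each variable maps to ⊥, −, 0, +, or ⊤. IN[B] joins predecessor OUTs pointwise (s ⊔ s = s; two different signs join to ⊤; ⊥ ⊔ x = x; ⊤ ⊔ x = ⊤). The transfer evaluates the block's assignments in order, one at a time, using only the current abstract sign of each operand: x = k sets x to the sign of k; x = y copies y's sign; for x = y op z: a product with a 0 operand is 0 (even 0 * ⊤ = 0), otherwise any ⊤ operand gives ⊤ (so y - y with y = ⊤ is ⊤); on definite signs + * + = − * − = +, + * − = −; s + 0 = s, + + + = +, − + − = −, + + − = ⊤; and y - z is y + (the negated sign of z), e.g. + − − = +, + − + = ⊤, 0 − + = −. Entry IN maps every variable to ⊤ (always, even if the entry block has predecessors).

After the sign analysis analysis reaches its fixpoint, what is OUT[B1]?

Answer: {a: ⊤, b: ⊤, c: ⊤, d: ⊤, e: +, f: ⊤}

Working:
Fixpoint table:
  B0:  IN=(all ⊤)  OUT=(all ⊤)
  B1:  IN=(all ⊤)  OUT={e:+; rest ⊤}
  B2:  IN=(all ⊤)  OUT=(all ⊤)
  B3:  IN=(all ⊤)  OUT=(all ⊤)
  B4:  IN=(all ⊤)  OUT={a:-, e:-; rest ⊤}
  B5:  IN={e:-; rest ⊤}  OUT={e:-; rest ⊤}
  B6:  IN={e:-; rest ⊤}  OUT={a:+, e:-; rest ⊤}
  B7:  IN=(all ⊤)  OUT={f:0; rest ⊤}
  B8:  IN={f:0; rest ⊤}  OUT={f:0; rest ⊤}

Merge at B1: IN[B1] = OUT[B0] = {a: ⊤, b: ⊤, c: ⊤, d: ⊤, e: ⊤, f: ⊤}
Applying B1's transfer function to that IN value gives OUT[B1] (row B1 above).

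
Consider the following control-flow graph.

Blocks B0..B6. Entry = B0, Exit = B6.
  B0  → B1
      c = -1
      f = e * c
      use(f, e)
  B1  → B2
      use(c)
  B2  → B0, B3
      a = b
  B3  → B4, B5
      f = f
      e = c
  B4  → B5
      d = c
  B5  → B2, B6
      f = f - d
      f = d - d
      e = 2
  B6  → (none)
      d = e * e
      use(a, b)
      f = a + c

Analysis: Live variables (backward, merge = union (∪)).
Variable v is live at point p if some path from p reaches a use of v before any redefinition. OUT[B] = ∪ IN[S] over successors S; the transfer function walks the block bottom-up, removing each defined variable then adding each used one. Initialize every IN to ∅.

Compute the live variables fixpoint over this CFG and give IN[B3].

Fixpoint table:
  B0: | IN={b, d, e} | OUT={b, c, d, e, f}
  B1: | IN={b, c, d, e, f} | OUT={b, c, d, e, f}
  B2: | IN={b, c, d, e, f} | OUT={a, b, c, d, e, f}
  B3: | IN={a, b, c, d, f} | OUT={a, b, c, d, f}
  B4: | IN={a, b, c, f} | OUT={a, b, c, d, f}
  B5: | IN={a, b, c, d, f} | OUT={a, b, c, d, e, f}
  B6: | IN={a, b, c, e} | OUT={}

Merge at B3: OUT[B3] = IN[B4] ⊔ IN[B5] = {a, b, c, d, f}
Applying B3's transfer function to that OUT value gives IN[B3] (row B3 above).

Answer: {a, b, c, d, f}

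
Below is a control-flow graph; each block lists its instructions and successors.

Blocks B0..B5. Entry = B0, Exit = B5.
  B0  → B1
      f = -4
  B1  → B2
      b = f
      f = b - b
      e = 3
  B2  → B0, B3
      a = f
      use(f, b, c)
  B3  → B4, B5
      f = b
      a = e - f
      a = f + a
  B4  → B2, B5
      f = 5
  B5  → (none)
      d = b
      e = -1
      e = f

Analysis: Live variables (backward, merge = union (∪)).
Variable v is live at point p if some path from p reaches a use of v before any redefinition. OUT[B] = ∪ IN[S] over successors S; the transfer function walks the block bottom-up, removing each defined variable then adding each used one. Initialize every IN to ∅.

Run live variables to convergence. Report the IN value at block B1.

Fixpoint table:
  B0: | IN={c} | OUT={c, f}
  B1: | IN={c, f} | OUT={b, c, e, f}
  B2: | IN={b, c, e, f} | OUT={b, c, e}
  B3: | IN={b, c, e} | OUT={b, c, e, f}
  B4: | IN={b, c, e} | OUT={b, c, e, f}
  B5: | IN={b, f} | OUT={}

Merge at B1: OUT[B1] = IN[B2] = {b, c, e, f}
Applying B1's transfer function to that OUT value gives IN[B1] (row B1 above).

Answer: {c, f}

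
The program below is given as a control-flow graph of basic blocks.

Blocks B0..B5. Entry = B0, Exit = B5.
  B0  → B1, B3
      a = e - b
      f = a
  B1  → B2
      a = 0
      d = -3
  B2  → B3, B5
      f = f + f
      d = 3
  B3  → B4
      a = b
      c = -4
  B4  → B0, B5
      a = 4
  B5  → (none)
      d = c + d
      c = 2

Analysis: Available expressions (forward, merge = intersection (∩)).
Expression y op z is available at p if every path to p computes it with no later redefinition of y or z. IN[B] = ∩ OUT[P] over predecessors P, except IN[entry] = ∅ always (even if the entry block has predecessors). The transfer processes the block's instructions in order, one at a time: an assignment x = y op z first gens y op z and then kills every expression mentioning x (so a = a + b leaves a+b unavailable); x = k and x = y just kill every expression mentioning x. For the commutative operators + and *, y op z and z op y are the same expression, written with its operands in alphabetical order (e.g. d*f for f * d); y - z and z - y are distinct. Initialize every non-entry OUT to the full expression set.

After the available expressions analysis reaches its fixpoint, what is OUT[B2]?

Answer: {e-b}

Derivation:
Fixpoint table:
  B0: | IN={} | OUT={e-b}
  B1: | IN={e-b} | OUT={e-b}
  B2: | IN={e-b} | OUT={e-b}
  B3: | IN={e-b} | OUT={e-b}
  B4: | IN={e-b} | OUT={e-b}
  B5: | IN={e-b} | OUT={e-b}

Merge at B2: IN[B2] = OUT[B1] = {e-b}
Applying B2's transfer function to that IN value gives OUT[B2] (row B2 above).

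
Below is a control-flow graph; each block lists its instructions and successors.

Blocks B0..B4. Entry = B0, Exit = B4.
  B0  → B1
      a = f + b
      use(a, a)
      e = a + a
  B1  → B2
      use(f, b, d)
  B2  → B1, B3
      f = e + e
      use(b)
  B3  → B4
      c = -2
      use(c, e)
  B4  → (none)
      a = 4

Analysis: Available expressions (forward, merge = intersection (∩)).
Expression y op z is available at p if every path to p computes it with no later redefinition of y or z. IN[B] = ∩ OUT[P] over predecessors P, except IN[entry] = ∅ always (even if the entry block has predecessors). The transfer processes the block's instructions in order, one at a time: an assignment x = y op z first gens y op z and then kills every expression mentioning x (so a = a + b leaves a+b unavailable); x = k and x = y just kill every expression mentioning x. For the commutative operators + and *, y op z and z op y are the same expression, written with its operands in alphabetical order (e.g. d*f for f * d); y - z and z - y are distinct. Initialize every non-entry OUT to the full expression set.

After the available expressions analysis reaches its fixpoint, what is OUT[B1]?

Converged values:
  B0:  IN={}  OUT={a+a, b+f}
  B1:  IN={a+a}  OUT={a+a}
  B2:  IN={a+a}  OUT={a+a, e+e}
  B3:  IN={a+a, e+e}  OUT={a+a, e+e}
  B4:  IN={a+a, e+e}  OUT={e+e}

Merge at B1: IN[B1] = OUT[B0] ∩ OUT[B2] = {a+a}
Applying B1's transfer function to that IN value gives OUT[B1] (row B1 above).

Answer: {a+a}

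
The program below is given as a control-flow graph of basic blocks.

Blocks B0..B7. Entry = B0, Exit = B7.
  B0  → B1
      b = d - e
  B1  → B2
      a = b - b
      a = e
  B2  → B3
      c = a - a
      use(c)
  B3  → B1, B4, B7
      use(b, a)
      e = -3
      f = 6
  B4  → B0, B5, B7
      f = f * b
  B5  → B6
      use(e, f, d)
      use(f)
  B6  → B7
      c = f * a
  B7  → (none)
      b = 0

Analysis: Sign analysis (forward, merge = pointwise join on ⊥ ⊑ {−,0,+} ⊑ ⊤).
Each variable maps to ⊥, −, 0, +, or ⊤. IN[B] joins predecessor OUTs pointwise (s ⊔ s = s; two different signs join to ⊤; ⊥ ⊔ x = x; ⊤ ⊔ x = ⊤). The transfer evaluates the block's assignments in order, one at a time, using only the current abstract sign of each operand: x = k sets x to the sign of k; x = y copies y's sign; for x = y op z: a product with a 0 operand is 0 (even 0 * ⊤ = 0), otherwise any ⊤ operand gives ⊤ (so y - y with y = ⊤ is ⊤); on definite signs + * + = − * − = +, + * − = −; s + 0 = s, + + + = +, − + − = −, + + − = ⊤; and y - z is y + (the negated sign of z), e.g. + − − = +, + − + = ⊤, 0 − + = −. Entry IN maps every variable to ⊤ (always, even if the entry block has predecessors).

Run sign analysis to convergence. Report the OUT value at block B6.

Converged values:
  B0: | IN=(all ⊤) | OUT=(all ⊤)
  B1: | IN=(all ⊤) | OUT=(all ⊤)
  B2: | IN=(all ⊤) | OUT=(all ⊤)
  B3: | IN=(all ⊤) | OUT={e:-, f:+; rest ⊤}
  B4: | IN={e:-, f:+; rest ⊤} | OUT={e:-; rest ⊤}
  B5: | IN={e:-; rest ⊤} | OUT={e:-; rest ⊤}
  B6: | IN={e:-; rest ⊤} | OUT={e:-; rest ⊤}
  B7: | IN={e:-; rest ⊤} | OUT={b:0, e:-; rest ⊤}

Merge at B6: IN[B6] = OUT[B5] = {a: ⊤, b: ⊤, c: ⊤, d: ⊤, e: -, f: ⊤}
Applying B6's transfer function to that IN value gives OUT[B6] (row B6 above).

Answer: {a: ⊤, b: ⊤, c: ⊤, d: ⊤, e: -, f: ⊤}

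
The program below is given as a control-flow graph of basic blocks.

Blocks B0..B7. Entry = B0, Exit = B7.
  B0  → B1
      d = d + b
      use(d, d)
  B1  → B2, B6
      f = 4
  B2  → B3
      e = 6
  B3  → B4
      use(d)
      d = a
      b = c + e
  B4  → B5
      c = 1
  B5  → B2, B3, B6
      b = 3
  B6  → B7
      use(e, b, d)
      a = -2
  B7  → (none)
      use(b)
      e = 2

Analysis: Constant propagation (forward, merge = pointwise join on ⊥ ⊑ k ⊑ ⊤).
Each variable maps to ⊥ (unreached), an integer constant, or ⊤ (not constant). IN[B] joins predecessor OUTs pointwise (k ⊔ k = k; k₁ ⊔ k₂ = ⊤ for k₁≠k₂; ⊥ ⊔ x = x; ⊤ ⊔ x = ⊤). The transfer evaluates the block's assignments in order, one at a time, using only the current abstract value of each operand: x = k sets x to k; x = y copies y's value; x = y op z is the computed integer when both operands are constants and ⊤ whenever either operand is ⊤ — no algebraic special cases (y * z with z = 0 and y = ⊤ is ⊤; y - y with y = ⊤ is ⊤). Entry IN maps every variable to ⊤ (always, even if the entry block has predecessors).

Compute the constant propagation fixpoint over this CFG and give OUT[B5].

Answer: {a: ⊤, b: 3, c: 1, d: ⊤, e: 6, f: 4}

Trace:
Fixpoint table:
  B0:  IN=(all ⊤)  OUT=(all ⊤)
  B1:  IN=(all ⊤)  OUT={f:4; rest ⊤}
  B2:  IN={f:4; rest ⊤}  OUT={e:6, f:4; rest ⊤}
  B3:  IN={e:6, f:4; rest ⊤}  OUT={e:6, f:4; rest ⊤}
  B4:  IN={e:6, f:4; rest ⊤}  OUT={c:1, e:6, f:4; rest ⊤}
  B5:  IN={c:1, e:6, f:4; rest ⊤}  OUT={b:3, c:1, e:6, f:4; rest ⊤}
  B6:  IN={f:4; rest ⊤}  OUT={a:-2, f:4; rest ⊤}
  B7:  IN={a:-2, f:4; rest ⊤}  OUT={a:-2, e:2, f:4; rest ⊤}

Merge at B5: IN[B5] = OUT[B4] = {a: ⊤, b: ⊤, c: 1, d: ⊤, e: 6, f: 4}
Applying B5's transfer function to that IN value gives OUT[B5] (row B5 above).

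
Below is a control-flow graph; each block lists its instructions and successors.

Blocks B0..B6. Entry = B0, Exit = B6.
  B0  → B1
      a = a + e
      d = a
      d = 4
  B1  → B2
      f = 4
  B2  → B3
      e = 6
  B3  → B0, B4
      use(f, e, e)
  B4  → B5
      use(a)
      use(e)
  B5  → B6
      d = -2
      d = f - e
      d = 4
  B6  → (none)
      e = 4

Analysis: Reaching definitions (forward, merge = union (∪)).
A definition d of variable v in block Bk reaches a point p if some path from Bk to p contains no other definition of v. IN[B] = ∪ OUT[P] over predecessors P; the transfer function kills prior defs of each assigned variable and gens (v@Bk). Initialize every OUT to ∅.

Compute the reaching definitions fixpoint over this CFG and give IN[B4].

Per-block solution:
  B0:  IN={a@B0, d@B0, e@B2, f@B1}  OUT={a@B0, d@B0, e@B2, f@B1}
  B1:  IN={a@B0, d@B0, e@B2, f@B1}  OUT={a@B0, d@B0, e@B2, f@B1}
  B2:  IN={a@B0, d@B0, e@B2, f@B1}  OUT={a@B0, d@B0, e@B2, f@B1}
  B3:  IN={a@B0, d@B0, e@B2, f@B1}  OUT={a@B0, d@B0, e@B2, f@B1}
  B4:  IN={a@B0, d@B0, e@B2, f@B1}  OUT={a@B0, d@B0, e@B2, f@B1}
  B5:  IN={a@B0, d@B0, e@B2, f@B1}  OUT={a@B0, d@B5, e@B2, f@B1}
  B6:  IN={a@B0, d@B5, e@B2, f@B1}  OUT={a@B0, d@B5, e@B6, f@B1}

Merge at B4: IN[B4] = OUT[B3] = {a@B0, d@B0, e@B2, f@B1}

Answer: {a@B0, d@B0, e@B2, f@B1}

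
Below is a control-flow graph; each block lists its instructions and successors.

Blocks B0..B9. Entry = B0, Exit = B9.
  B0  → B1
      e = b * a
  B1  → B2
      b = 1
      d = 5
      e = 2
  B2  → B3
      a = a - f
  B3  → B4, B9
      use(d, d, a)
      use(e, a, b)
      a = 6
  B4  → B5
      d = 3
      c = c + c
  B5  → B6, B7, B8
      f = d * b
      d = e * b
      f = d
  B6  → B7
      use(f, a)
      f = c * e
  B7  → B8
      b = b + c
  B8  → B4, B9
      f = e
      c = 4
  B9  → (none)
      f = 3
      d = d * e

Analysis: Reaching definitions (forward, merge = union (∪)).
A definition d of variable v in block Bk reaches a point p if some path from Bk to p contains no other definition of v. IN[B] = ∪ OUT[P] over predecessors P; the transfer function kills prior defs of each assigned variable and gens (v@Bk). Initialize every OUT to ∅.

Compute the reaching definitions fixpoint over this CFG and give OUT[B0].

Answer: {e@B0}

Trace:
Fixpoint table:
  B0: | IN={} | OUT={e@B0}
  B1: | IN={e@B0} | OUT={b@B1, d@B1, e@B1}
  B2: | IN={b@B1, d@B1, e@B1} | OUT={a@B2, b@B1, d@B1, e@B1}
  B3: | IN={a@B2, b@B1, d@B1, e@B1} | OUT={a@B3, b@B1, d@B1, e@B1}
  B4: | IN={a@B3, b@B1, b@B7, c@B8, d@B1, d@B5, e@B1, f@B8} | OUT={a@B3, b@B1, b@B7, c@B4, d@B4, e@B1, f@B8}
  B5: | IN={a@B3, b@B1, b@B7, c@B4, d@B4, e@B1, f@B8} | OUT={a@B3, b@B1, b@B7, c@B4, d@B5, e@B1, f@B5}
  B6: | IN={a@B3, b@B1, b@B7, c@B4, d@B5, e@B1, f@B5} | OUT={a@B3, b@B1, b@B7, c@B4, d@B5, e@B1, f@B6}
  B7: | IN={a@B3, b@B1, b@B7, c@B4, d@B5, e@B1, f@B5, f@B6} | OUT={a@B3, b@B7, c@B4, d@B5, e@B1, f@B5, f@B6}
  B8: | IN={a@B3, b@B1, b@B7, c@B4, d@B5, e@B1, f@B5, f@B6} | OUT={a@B3, b@B1, b@B7, c@B8, d@B5, e@B1, f@B8}
  B9: | IN={a@B3, b@B1, b@B7, c@B8, d@B1, d@B5, e@B1, f@B8} | OUT={a@B3, b@B1, b@B7, c@B8, d@B9, e@B1, f@B9}

B0 is the boundary node: IN[B0] = {}
Applying B0's transfer function to that IN value gives OUT[B0] (row B0 above).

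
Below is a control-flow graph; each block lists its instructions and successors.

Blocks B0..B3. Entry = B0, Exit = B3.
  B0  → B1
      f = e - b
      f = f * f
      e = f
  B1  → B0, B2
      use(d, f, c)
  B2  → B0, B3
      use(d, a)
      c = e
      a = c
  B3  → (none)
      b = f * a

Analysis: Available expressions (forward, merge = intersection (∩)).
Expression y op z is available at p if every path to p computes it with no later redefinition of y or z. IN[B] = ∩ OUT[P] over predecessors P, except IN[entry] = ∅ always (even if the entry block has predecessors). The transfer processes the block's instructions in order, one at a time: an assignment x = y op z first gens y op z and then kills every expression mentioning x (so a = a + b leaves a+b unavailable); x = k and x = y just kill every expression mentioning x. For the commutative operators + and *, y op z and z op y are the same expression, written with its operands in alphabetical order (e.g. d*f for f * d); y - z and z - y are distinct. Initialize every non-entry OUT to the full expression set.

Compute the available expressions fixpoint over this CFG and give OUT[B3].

Answer: {a*f}

Derivation:
Fixpoint table:
  B0: | IN={} | OUT={}
  B1: | IN={} | OUT={}
  B2: | IN={} | OUT={}
  B3: | IN={} | OUT={a*f}

Merge at B3: IN[B3] = OUT[B2] = {}
Applying B3's transfer function to that IN value gives OUT[B3] (row B3 above).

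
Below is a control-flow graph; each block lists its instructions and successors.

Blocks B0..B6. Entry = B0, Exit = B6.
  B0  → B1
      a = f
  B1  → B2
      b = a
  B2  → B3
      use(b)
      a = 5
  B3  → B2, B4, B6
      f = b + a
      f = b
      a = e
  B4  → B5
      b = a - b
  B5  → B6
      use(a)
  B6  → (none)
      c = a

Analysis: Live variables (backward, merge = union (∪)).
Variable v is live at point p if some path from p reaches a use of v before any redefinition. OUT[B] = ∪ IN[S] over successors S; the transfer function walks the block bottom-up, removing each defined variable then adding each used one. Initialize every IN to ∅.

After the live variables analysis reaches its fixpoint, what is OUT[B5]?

Fixpoint table:
  B0:   IN={e, f}   OUT={a, e}
  B1:   IN={a, e}   OUT={b, e}
  B2:   IN={b, e}   OUT={a, b, e}
  B3:   IN={a, b, e}   OUT={a, b, e}
  B4:   IN={a, b}   OUT={a}
  B5:   IN={a}   OUT={a}
  B6:   IN={a}   OUT={}

Merge at B5: OUT[B5] = IN[B6] = {a}

Answer: {a}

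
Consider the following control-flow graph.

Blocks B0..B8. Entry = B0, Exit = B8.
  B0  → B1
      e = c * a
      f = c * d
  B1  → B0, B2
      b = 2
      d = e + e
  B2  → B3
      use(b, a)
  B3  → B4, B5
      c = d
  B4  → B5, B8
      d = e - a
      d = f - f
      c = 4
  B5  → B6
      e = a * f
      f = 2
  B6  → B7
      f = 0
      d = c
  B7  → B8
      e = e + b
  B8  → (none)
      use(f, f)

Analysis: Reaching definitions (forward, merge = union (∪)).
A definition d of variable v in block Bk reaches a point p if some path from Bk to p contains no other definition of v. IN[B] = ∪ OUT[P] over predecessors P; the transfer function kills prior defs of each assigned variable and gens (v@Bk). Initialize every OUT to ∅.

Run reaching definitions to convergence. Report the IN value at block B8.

Answer: {b@B1, c@B3, c@B4, d@B4, d@B6, e@B0, e@B7, f@B0, f@B6}

Trace:
Per-block solution:
  B0:   IN={b@B1, d@B1, e@B0, f@B0}   OUT={b@B1, d@B1, e@B0, f@B0}
  B1:   IN={b@B1, d@B1, e@B0, f@B0}   OUT={b@B1, d@B1, e@B0, f@B0}
  B2:   IN={b@B1, d@B1, e@B0, f@B0}   OUT={b@B1, d@B1, e@B0, f@B0}
  B3:   IN={b@B1, d@B1, e@B0, f@B0}   OUT={b@B1, c@B3, d@B1, e@B0, f@B0}
  B4:   IN={b@B1, c@B3, d@B1, e@B0, f@B0}   OUT={b@B1, c@B4, d@B4, e@B0, f@B0}
  B5:   IN={b@B1, c@B3, c@B4, d@B1, d@B4, e@B0, f@B0}   OUT={b@B1, c@B3, c@B4, d@B1, d@B4, e@B5, f@B5}
  B6:   IN={b@B1, c@B3, c@B4, d@B1, d@B4, e@B5, f@B5}   OUT={b@B1, c@B3, c@B4, d@B6, e@B5, f@B6}
  B7:   IN={b@B1, c@B3, c@B4, d@B6, e@B5, f@B6}   OUT={b@B1, c@B3, c@B4, d@B6, e@B7, f@B6}
  B8:   IN={b@B1, c@B3, c@B4, d@B4, d@B6, e@B0, e@B7, f@B0, f@B6}   OUT={b@B1, c@B3, c@B4, d@B4, d@B6, e@B0, e@B7, f@B0, f@B6}

Merge at B8: IN[B8] = OUT[B4] ⊔ OUT[B7] = {b@B1, c@B3, c@B4, d@B4, d@B6, e@B0, e@B7, f@B0, f@B6}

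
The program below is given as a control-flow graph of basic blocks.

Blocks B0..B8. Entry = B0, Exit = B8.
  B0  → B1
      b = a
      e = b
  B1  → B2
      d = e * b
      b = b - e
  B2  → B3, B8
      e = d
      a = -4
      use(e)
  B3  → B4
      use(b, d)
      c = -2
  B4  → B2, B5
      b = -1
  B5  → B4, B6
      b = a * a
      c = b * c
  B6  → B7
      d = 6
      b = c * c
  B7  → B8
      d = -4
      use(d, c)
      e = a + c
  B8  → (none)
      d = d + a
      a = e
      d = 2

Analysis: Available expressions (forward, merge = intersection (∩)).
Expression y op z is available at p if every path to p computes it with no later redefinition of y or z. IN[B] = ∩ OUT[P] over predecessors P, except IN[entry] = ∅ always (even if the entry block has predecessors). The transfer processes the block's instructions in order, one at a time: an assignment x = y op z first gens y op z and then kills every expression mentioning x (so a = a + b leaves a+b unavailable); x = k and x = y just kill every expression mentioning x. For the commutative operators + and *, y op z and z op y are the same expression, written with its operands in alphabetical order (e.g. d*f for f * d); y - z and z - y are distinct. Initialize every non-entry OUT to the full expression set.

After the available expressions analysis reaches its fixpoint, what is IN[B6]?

Converged values:
  B0:   IN={}   OUT={}
  B1:   IN={}   OUT={}
  B2:   IN={}   OUT={}
  B3:   IN={}   OUT={}
  B4:   IN={}   OUT={}
  B5:   IN={}   OUT={a*a}
  B6:   IN={a*a}   OUT={a*a, c*c}
  B7:   IN={a*a, c*c}   OUT={a*a, a+c, c*c}
  B8:   IN={}   OUT={}

Merge at B6: IN[B6] = OUT[B5] = {a*a}

Answer: {a*a}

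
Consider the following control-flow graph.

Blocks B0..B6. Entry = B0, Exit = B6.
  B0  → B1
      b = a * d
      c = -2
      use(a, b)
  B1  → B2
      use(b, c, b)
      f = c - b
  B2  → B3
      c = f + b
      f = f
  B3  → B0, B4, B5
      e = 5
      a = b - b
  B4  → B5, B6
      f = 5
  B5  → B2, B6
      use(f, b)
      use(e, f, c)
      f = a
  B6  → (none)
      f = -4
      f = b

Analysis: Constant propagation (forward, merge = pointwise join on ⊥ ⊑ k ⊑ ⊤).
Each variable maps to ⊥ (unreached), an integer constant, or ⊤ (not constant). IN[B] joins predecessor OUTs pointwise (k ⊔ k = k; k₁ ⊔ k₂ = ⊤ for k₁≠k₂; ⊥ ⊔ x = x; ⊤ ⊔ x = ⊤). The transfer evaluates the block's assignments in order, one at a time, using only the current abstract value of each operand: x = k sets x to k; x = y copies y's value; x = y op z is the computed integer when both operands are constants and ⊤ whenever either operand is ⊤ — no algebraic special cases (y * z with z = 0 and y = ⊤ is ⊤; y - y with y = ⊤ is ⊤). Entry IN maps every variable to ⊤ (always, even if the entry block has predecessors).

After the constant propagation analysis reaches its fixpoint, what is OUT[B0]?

Per-block solution:
  B0:   IN=(all ⊤)   OUT={c:-2; rest ⊤}
  B1:   IN={c:-2; rest ⊤}   OUT={c:-2; rest ⊤}
  B2:   IN=(all ⊤)   OUT=(all ⊤)
  B3:   IN=(all ⊤)   OUT={e:5; rest ⊤}
  B4:   IN={e:5; rest ⊤}   OUT={e:5, f:5; rest ⊤}
  B5:   IN={e:5; rest ⊤}   OUT={e:5; rest ⊤}
  B6:   IN={e:5; rest ⊤}   OUT={e:5; rest ⊤}

Merge at B0 (entry node, so the boundary value (all ⊤) is joined with the incoming edge(s)): IN[B0] = (all ⊤) ⊔ OUT[B3] = {a: ⊤, b: ⊤, c: ⊤, d: ⊤, e: ⊤, f: ⊤}
Applying B0's transfer function to that IN value gives OUT[B0] (row B0 above).

Answer: {a: ⊤, b: ⊤, c: -2, d: ⊤, e: ⊤, f: ⊤}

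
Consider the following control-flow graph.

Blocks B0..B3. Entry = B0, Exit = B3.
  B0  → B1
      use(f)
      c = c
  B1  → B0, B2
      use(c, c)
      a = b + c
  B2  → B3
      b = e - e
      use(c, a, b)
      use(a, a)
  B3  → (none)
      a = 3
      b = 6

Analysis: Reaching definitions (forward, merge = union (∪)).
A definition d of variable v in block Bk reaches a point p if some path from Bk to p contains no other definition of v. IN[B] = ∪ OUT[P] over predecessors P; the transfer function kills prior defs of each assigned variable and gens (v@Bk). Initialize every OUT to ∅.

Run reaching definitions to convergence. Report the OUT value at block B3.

Fixpoint table:
  B0:  IN={a@B1, c@B0}  OUT={a@B1, c@B0}
  B1:  IN={a@B1, c@B0}  OUT={a@B1, c@B0}
  B2:  IN={a@B1, c@B0}  OUT={a@B1, b@B2, c@B0}
  B3:  IN={a@B1, b@B2, c@B0}  OUT={a@B3, b@B3, c@B0}

Merge at B3: IN[B3] = OUT[B2] = {a@B1, b@B2, c@B0}
Applying B3's transfer function to that IN value gives OUT[B3] (row B3 above).

Answer: {a@B3, b@B3, c@B0}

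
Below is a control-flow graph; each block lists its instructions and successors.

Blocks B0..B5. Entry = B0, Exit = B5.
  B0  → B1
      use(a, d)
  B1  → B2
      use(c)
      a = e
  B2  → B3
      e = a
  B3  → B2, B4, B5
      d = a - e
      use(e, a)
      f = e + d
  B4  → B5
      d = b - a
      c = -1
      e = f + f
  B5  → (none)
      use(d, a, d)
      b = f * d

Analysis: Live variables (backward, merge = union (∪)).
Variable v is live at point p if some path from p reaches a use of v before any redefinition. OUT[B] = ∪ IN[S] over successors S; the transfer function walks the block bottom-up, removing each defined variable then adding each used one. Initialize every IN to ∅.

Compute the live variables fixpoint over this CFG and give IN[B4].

Answer: {a, b, f}

Working:
Fixpoint table:
  B0: | IN={a, b, c, d, e} | OUT={b, c, e}
  B1: | IN={b, c, e} | OUT={a, b}
  B2: | IN={a, b} | OUT={a, b, e}
  B3: | IN={a, b, e} | OUT={a, b, d, f}
  B4: | IN={a, b, f} | OUT={a, d, f}
  B5: | IN={a, d, f} | OUT={}

Merge at B4: OUT[B4] = IN[B5] = {a, d, f}
Applying B4's transfer function to that OUT value gives IN[B4] (row B4 above).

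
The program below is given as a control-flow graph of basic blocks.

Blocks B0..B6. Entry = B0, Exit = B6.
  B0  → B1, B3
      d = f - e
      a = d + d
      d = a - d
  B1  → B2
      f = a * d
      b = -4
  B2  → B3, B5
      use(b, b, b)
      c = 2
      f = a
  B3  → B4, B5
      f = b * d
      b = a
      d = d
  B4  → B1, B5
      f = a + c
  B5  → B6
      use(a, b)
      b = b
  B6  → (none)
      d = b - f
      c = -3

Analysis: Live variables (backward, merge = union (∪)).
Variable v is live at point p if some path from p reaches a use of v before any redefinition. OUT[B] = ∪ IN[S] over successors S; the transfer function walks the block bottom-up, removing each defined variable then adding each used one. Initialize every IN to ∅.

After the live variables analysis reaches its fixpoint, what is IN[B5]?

Fixpoint table:
  B0: | IN={b, c, e, f} | OUT={a, b, c, d}
  B1: | IN={a, d} | OUT={a, b, d}
  B2: | IN={a, b, d} | OUT={a, b, c, d, f}
  B3: | IN={a, b, c, d} | OUT={a, b, c, d, f}
  B4: | IN={a, b, c, d} | OUT={a, b, d, f}
  B5: | IN={a, b, f} | OUT={b, f}
  B6: | IN={b, f} | OUT={}

Merge at B5: OUT[B5] = IN[B6] = {b, f}
Applying B5's transfer function to that OUT value gives IN[B5] (row B5 above).

Answer: {a, b, f}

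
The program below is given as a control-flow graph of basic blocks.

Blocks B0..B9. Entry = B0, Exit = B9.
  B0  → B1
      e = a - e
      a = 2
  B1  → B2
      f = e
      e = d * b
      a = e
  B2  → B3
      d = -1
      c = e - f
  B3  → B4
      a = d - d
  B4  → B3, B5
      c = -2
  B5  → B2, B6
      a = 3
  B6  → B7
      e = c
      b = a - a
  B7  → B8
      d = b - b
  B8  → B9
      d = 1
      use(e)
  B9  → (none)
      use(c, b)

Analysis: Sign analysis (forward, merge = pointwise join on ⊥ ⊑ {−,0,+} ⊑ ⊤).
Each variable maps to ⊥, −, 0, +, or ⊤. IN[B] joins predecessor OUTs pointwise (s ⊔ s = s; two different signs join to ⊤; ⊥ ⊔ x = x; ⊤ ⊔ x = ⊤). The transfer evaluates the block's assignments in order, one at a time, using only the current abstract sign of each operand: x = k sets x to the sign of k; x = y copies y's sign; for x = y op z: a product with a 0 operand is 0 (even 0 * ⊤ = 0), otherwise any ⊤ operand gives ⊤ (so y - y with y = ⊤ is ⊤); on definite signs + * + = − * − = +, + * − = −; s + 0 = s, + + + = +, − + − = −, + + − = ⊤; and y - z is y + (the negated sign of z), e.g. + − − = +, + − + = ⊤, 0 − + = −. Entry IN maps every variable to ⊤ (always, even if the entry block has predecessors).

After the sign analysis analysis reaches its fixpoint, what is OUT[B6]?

Answer: {a: +, b: ⊤, c: -, d: -, e: -, f: ⊤}

Trace:
Fixpoint table:
  B0: | IN=(all ⊤) | OUT={a:+; rest ⊤}
  B1: | IN={a:+; rest ⊤} | OUT=(all ⊤)
  B2: | IN=(all ⊤) | OUT={d:-; rest ⊤}
  B3: | IN={d:-; rest ⊤} | OUT={d:-; rest ⊤}
  B4: | IN={d:-; rest ⊤} | OUT={c:-, d:-; rest ⊤}
  B5: | IN={c:-, d:-; rest ⊤} | OUT={a:+, c:-, d:-; rest ⊤}
  B6: | IN={a:+, c:-, d:-; rest ⊤} | OUT={a:+, c:-, d:-, e:-; rest ⊤}
  B7: | IN={a:+, c:-, d:-, e:-; rest ⊤} | OUT={a:+, c:-, e:-; rest ⊤}
  B8: | IN={a:+, c:-, e:-; rest ⊤} | OUT={a:+, c:-, d:+, e:-; rest ⊤}
  B9: | IN={a:+, c:-, d:+, e:-; rest ⊤} | OUT={a:+, c:-, d:+, e:-; rest ⊤}

Merge at B6: IN[B6] = OUT[B5] = {a: +, b: ⊤, c: -, d: -, e: ⊤, f: ⊤}
Applying B6's transfer function to that IN value gives OUT[B6] (row B6 above).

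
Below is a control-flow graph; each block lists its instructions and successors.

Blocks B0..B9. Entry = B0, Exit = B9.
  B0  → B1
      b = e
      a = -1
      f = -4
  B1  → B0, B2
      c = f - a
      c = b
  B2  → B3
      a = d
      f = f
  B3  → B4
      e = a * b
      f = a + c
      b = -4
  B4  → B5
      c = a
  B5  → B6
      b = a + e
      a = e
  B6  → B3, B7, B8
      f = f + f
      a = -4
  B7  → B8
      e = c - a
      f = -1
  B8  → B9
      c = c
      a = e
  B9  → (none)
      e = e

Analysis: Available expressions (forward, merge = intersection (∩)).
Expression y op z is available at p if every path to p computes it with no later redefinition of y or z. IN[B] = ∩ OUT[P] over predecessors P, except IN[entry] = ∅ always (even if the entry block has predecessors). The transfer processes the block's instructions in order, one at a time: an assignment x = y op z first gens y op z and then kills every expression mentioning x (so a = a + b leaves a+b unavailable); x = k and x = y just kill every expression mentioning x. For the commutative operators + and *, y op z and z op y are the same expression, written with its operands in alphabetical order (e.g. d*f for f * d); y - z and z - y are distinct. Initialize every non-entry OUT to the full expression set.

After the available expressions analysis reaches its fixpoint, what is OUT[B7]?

Answer: {c-a}

Derivation:
Converged values:
  B0:  IN={}  OUT={}
  B1:  IN={}  OUT={f-a}
  B2:  IN={f-a}  OUT={}
  B3:  IN={}  OUT={a+c}
  B4:  IN={a+c}  OUT={}
  B5:  IN={}  OUT={}
  B6:  IN={}  OUT={}
  B7:  IN={}  OUT={c-a}
  B8:  IN={}  OUT={}
  B9:  IN={}  OUT={}

Merge at B7: IN[B7] = OUT[B6] = {}
Applying B7's transfer function to that IN value gives OUT[B7] (row B7 above).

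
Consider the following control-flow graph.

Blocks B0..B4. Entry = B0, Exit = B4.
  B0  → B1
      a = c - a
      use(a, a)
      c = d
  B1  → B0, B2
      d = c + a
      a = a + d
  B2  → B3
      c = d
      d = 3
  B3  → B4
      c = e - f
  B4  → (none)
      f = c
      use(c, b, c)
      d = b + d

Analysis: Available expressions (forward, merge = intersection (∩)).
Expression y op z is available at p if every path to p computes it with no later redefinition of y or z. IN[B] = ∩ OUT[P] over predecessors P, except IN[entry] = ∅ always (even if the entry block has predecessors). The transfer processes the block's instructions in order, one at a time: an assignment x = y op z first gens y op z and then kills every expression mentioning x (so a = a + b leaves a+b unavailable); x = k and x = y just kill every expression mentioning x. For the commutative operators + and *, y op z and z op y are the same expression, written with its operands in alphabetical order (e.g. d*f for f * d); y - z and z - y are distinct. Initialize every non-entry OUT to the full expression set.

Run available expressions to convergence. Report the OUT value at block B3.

Answer: {e-f}

Working:
Per-block solution:
  B0: | IN={} | OUT={}
  B1: | IN={} | OUT={}
  B2: | IN={} | OUT={}
  B3: | IN={} | OUT={e-f}
  B4: | IN={e-f} | OUT={}

Merge at B3: IN[B3] = OUT[B2] = {}
Applying B3's transfer function to that IN value gives OUT[B3] (row B3 above).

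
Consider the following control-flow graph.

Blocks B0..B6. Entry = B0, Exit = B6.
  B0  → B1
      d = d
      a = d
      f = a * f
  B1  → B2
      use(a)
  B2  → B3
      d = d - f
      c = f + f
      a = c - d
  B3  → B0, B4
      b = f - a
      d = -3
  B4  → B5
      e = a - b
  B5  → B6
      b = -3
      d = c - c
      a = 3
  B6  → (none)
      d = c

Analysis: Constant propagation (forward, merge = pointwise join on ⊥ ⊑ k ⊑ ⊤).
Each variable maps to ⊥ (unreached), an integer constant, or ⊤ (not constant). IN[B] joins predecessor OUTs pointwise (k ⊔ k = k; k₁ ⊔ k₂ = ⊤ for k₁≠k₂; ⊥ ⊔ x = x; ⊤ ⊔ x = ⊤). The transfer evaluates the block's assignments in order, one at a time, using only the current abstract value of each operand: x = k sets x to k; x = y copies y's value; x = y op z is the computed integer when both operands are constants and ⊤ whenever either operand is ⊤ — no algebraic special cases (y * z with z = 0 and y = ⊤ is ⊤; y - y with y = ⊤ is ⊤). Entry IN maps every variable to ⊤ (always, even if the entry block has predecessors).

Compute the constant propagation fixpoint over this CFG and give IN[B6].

Fixpoint table:
  B0: | IN=(all ⊤) | OUT=(all ⊤)
  B1: | IN=(all ⊤) | OUT=(all ⊤)
  B2: | IN=(all ⊤) | OUT=(all ⊤)
  B3: | IN=(all ⊤) | OUT={d:-3; rest ⊤}
  B4: | IN={d:-3; rest ⊤} | OUT={d:-3; rest ⊤}
  B5: | IN={d:-3; rest ⊤} | OUT={a:3, b:-3; rest ⊤}
  B6: | IN={a:3, b:-3; rest ⊤} | OUT={a:3, b:-3; rest ⊤}

Merge at B6: IN[B6] = OUT[B5] = {a: 3, b: -3, c: ⊤, d: ⊤, e: ⊤, f: ⊤}

Answer: {a: 3, b: -3, c: ⊤, d: ⊤, e: ⊤, f: ⊤}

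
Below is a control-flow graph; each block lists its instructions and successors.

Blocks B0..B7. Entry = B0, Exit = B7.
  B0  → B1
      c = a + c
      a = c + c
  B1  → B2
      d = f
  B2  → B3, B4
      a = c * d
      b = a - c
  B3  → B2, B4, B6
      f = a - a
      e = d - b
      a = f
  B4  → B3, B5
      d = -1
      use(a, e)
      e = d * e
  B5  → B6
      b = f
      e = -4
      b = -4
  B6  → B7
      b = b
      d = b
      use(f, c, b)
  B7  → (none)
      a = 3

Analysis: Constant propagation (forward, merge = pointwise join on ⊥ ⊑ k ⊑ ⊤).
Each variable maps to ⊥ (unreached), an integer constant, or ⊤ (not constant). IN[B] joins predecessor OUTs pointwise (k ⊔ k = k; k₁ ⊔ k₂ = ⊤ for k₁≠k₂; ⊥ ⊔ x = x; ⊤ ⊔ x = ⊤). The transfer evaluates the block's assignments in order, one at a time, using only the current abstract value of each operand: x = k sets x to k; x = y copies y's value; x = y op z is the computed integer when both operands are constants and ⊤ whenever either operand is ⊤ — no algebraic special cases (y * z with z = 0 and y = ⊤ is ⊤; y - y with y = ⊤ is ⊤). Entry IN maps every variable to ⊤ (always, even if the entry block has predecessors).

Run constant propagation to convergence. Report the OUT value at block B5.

Fixpoint table:
  B0:   IN=(all ⊤)   OUT=(all ⊤)
  B1:   IN=(all ⊤)   OUT=(all ⊤)
  B2:   IN=(all ⊤)   OUT=(all ⊤)
  B3:   IN=(all ⊤)   OUT=(all ⊤)
  B4:   IN=(all ⊤)   OUT={d:-1; rest ⊤}
  B5:   IN={d:-1; rest ⊤}   OUT={b:-4, d:-1, e:-4; rest ⊤}
  B6:   IN=(all ⊤)   OUT=(all ⊤)
  B7:   IN=(all ⊤)   OUT={a:3; rest ⊤}

Merge at B5: IN[B5] = OUT[B4] = {a: ⊤, b: ⊤, c: ⊤, d: -1, e: ⊤, f: ⊤}
Applying B5's transfer function to that IN value gives OUT[B5] (row B5 above).

Answer: {a: ⊤, b: -4, c: ⊤, d: -1, e: -4, f: ⊤}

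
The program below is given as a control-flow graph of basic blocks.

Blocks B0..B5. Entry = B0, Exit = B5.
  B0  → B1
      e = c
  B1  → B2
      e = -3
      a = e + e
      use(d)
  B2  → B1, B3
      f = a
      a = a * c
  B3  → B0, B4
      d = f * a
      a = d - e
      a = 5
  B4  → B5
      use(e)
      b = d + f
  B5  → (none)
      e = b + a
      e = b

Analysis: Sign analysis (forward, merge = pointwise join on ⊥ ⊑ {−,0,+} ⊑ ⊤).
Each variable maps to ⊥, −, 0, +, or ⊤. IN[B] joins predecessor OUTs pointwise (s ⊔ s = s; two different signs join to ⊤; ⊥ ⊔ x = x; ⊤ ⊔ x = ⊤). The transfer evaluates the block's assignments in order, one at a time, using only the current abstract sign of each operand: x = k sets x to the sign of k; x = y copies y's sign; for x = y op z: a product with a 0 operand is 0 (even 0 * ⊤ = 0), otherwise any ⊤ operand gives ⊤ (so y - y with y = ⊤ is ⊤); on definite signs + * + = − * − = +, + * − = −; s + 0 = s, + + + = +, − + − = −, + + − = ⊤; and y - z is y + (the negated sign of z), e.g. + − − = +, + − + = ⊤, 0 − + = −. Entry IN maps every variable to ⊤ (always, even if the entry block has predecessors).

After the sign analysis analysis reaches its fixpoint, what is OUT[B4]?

Fixpoint table:
  B0:   IN=(all ⊤)   OUT=(all ⊤)
  B1:   IN=(all ⊤)   OUT={a:-, e:-; rest ⊤}
  B2:   IN={a:-, e:-; rest ⊤}   OUT={e:-, f:-; rest ⊤}
  B3:   IN={e:-, f:-; rest ⊤}   OUT={a:+, e:-, f:-; rest ⊤}
  B4:   IN={a:+, e:-, f:-; rest ⊤}   OUT={a:+, e:-, f:-; rest ⊤}
  B5:   IN={a:+, e:-, f:-; rest ⊤}   OUT={a:+, f:-; rest ⊤}

Merge at B4: IN[B4] = OUT[B3] = {a: +, b: ⊤, c: ⊤, d: ⊤, e: -, f: -}
Applying B4's transfer function to that IN value gives OUT[B4] (row B4 above).

Answer: {a: +, b: ⊤, c: ⊤, d: ⊤, e: -, f: -}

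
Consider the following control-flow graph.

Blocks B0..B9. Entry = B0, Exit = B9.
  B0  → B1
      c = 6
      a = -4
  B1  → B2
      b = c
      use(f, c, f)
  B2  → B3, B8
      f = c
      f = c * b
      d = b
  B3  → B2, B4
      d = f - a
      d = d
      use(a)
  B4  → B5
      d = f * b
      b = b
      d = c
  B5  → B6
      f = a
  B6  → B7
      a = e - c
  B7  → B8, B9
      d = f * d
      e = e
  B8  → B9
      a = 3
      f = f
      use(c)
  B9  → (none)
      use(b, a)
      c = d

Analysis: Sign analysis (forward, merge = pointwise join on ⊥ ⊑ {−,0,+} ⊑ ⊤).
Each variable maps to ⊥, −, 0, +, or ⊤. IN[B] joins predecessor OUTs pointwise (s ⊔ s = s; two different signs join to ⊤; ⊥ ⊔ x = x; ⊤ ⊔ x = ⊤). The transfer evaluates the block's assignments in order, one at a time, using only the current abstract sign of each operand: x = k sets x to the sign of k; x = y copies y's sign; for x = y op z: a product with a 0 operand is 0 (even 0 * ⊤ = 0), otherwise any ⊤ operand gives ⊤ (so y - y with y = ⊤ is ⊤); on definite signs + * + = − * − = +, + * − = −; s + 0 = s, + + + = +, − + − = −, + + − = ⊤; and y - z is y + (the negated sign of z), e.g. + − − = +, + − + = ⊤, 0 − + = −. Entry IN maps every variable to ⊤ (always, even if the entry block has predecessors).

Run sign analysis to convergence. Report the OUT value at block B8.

Answer: {a: +, b: +, c: +, d: ⊤, e: ⊤, f: ⊤}

Trace:
Fixpoint table:
  B0: | IN=(all ⊤) | OUT={a:-, c:+; rest ⊤}
  B1: | IN={a:-, c:+; rest ⊤} | OUT={a:-, b:+, c:+; rest ⊤}
  B2: | IN={a:-, b:+, c:+; rest ⊤} | OUT={a:-, b:+, c:+, d:+, f:+; rest ⊤}
  B3: | IN={a:-, b:+, c:+, d:+, f:+; rest ⊤} | OUT={a:-, b:+, c:+, d:+, f:+; rest ⊤}
  B4: | IN={a:-, b:+, c:+, d:+, f:+; rest ⊤} | OUT={a:-, b:+, c:+, d:+, f:+; rest ⊤}
  B5: | IN={a:-, b:+, c:+, d:+, f:+; rest ⊤} | OUT={a:-, b:+, c:+, d:+, f:-; rest ⊤}
  B6: | IN={a:-, b:+, c:+, d:+, f:-; rest ⊤} | OUT={b:+, c:+, d:+, f:-; rest ⊤}
  B7: | IN={b:+, c:+, d:+, f:-; rest ⊤} | OUT={b:+, c:+, d:-, f:-; rest ⊤}
  B8: | IN={b:+, c:+; rest ⊤} | OUT={a:+, b:+, c:+; rest ⊤}
  B9: | IN={b:+, c:+; rest ⊤} | OUT={b:+; rest ⊤}

Merge at B8: IN[B8] = OUT[B2] ⊔ OUT[B7] = {a: ⊤, b: +, c: +, d: ⊤, e: ⊤, f: ⊤}
Applying B8's transfer function to that IN value gives OUT[B8] (row B8 above).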